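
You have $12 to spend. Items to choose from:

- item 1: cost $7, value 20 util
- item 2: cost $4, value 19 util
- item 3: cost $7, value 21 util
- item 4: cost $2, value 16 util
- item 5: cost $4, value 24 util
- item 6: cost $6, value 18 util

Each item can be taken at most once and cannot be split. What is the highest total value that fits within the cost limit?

59 util

Check high-value combinations within $12:
- item 2+item 4+item 5: cost 4+2+4=10, value 19+16+24=59
- item 4+item 5+item 6: cost 2+4+6=12, value 16+24+18=58
- item 2+item 4+item 6: cost 4+2+6=12, value 19+16+18=53
Best: 59 util.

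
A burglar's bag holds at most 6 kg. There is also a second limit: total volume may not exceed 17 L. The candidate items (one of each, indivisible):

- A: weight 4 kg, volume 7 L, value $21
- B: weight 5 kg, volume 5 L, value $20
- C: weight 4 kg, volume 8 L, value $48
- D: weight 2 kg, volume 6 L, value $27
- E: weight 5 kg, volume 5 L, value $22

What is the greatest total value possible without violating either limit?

$75

Feasible sets respecting both limits:
- C+D: weight 6, volume 14, value 75
- C: weight 4, volume 8, value 48
- A+D: weight 6, volume 13, value 48
Best: $75.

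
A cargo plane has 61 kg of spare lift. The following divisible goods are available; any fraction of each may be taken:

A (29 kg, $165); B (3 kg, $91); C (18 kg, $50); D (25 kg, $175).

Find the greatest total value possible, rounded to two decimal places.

Take in order of value per unit:
- B (91/3 per unit): all 3 → value 91, running total 91.00
- D (175/25 per unit): all 25 → value 175, running total 266.00
- A (165/29 per unit): all 29 → value 165, running total 431.00
- C (50/18 per unit): 4 of 18 → value 4×50/18 = 11.1111, running total 442.11
Total 442.11.

442.11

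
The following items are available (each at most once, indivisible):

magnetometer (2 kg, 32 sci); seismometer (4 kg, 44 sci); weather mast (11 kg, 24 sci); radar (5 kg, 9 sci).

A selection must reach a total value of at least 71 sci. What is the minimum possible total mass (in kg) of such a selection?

Subsets with value ≥ 71, sorted by total mass:
- magnetometer+seismometer: mass 6, value 76
- magnetometer+seismometer+radar: mass 11, value 85
- magnetometer+seismometer+weather mast: mass 17, value 100
- seismometer+weather mast+radar: mass 20, value 77
Minimum mass: 6 kg.

6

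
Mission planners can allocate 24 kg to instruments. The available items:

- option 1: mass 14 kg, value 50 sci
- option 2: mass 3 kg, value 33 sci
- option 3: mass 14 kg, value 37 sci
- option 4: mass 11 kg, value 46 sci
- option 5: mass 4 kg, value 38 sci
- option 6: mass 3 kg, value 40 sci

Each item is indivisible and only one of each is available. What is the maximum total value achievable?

Check high-value combinations within 24 kg:
- option 1+option 2+option 5+option 6: mass 14+3+4+3=24, value 50+33+38+40=161
- option 2+option 4+option 5+option 6: mass 3+11+4+3=21, value 33+46+38+40=157
- option 2+option 3+option 5+option 6: mass 3+14+4+3=24, value 33+37+38+40=148
- option 1+option 5+option 6: mass 14+4+3=21, value 50+38+40=128
- option 4+option 5+option 6: mass 11+4+3=18, value 46+38+40=124
Best: 161 sci.

161 sci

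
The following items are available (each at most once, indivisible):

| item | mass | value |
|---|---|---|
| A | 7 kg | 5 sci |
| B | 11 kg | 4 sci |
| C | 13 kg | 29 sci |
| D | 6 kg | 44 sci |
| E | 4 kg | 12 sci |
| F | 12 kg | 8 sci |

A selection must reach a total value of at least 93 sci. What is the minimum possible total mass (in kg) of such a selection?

Subsets with value ≥ 93, sorted by total mass:
- C+D+E+F: mass 35, value 93
- A+B+C+D+E: mass 41, value 94
Minimum mass: 35 kg.

35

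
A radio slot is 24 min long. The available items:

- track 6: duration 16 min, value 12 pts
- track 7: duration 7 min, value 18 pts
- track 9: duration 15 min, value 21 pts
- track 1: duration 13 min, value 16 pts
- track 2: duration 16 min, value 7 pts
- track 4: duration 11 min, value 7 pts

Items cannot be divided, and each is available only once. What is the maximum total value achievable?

39 pts

Check high-value combinations within 24 min:
- track 7+track 9: duration 7+15=22, value 18+21=39
- track 7+track 1: duration 7+13=20, value 18+16=34
- track 6+track 7: duration 16+7=23, value 12+18=30
- track 7+track 4: duration 7+11=18, value 18+7=25
- track 7+track 2: duration 7+16=23, value 18+7=25
Best: 39 pts.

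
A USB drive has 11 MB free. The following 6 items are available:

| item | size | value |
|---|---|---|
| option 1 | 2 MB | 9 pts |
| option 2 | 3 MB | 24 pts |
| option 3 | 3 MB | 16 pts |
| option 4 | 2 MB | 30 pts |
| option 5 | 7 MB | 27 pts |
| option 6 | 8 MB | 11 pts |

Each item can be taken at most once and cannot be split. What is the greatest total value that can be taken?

Check high-value combinations within 11 MB:
- option 1+option 2+option 3+option 4: size 2+3+3+2=10, value 9+24+16+30=79
- option 2+option 3+option 4: size 3+3+2=8, value 24+16+30=70
- option 1+option 4+option 5: size 2+2+7=11, value 9+30+27=66
- option 1+option 2+option 4: size 2+3+2=7, value 9+24+30=63
Best: 79 pts.

79 pts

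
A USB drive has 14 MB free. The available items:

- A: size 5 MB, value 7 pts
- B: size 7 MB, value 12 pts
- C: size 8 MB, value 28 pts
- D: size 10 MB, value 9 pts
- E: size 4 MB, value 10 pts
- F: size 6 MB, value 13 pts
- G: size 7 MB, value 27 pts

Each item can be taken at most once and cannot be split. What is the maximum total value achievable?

Check high-value combinations within 14 MB:
- C+F: size 8+6=14, value 28+13=41
- F+G: size 6+7=13, value 13+27=40
- B+G: size 7+7=14, value 12+27=39
- C+E: size 8+4=12, value 28+10=38
Best: 41 pts.

41 pts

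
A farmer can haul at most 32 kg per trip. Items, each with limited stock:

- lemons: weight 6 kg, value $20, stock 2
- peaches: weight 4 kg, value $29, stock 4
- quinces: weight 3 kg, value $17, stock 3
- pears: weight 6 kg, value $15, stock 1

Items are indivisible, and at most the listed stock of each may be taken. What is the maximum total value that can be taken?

$187

Top feasible selections:
- 1×lemons + 4×peaches + 3×quinces: weight 31, value 187
- 4×peaches + 3×quinces + 1×pears: weight 31, value 182
Best: $187.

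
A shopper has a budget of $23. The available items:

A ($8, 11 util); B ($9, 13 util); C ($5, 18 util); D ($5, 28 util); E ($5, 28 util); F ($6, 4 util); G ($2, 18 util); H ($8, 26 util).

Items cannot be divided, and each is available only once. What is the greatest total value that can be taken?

Check high-value combinations within $23:
- D+E+G+H: cost 5+5+2+8=20, value 28+28+18+26=100
- C+D+E+H: cost 5+5+5+8=23, value 18+28+28+26=100
- C+D+E+F+G: cost 5+5+5+6+2=23, value 18+28+28+4+18=96
- C+D+E+G: cost 5+5+5+2=17, value 18+28+28+18=92
Best: 100 util.

100 util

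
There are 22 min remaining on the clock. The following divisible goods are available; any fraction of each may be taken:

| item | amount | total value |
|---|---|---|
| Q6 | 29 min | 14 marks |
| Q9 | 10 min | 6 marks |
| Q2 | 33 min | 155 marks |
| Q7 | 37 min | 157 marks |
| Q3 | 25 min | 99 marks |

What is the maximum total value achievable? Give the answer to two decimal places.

103.33

Take in order of value per unit:
- Q2 (155/33 per unit): 22 of 33 → value 22×155/33 = 103.3333, running total 103.33
Total 103.33.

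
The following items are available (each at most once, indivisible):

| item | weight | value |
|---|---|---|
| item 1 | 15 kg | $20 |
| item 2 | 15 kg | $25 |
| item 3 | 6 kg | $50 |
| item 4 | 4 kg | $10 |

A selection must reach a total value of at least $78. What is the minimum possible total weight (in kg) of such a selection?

25

Subsets with value ≥ 78, sorted by total weight:
- item 2+item 3+item 4: weight 25, value 85
- item 1+item 3+item 4: weight 25, value 80
- item 1+item 2+item 3: weight 36, value 95
Minimum weight: 25 kg.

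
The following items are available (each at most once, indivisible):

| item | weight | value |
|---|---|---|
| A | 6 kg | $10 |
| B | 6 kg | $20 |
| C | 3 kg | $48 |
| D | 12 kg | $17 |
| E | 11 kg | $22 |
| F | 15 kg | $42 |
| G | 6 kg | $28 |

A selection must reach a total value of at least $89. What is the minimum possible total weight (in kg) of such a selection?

Subsets with value ≥ 89, sorted by total weight:
- B+C+G: weight 15, value 96
- C+F: weight 18, value 90
Minimum weight: 15 kg.

15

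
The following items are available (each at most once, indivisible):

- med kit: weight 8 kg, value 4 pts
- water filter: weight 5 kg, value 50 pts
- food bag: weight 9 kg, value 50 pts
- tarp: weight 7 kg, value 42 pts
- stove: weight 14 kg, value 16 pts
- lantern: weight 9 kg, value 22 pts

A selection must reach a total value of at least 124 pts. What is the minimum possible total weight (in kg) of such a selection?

Subsets with value ≥ 124, sorted by total weight:
- water filter+food bag+tarp: weight 21, value 142
- med kit+water filter+food bag+tarp: weight 29, value 146
- water filter+food bag+tarp+lantern: weight 30, value 164
- med kit+water filter+food bag+lantern: weight 31, value 126
Minimum weight: 21 kg.

21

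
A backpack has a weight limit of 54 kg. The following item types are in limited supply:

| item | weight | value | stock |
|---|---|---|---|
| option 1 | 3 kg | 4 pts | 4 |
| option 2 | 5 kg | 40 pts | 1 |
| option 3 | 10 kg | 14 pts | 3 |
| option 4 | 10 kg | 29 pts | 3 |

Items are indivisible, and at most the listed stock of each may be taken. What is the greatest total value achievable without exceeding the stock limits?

153 pts

Top feasible selections:
- 3×option 1 + 1×option 2 + 1×option 3 + 3×option 4: weight 54, value 153
- 2×option 1 + 1×option 2 + 1×option 3 + 3×option 4: weight 51, value 149
Best: 153 pts.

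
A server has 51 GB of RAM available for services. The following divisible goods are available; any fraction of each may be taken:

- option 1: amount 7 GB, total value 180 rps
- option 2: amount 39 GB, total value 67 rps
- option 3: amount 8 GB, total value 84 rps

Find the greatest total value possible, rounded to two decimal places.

325.85

Take in order of value per unit:
- option 1 (180/7 per unit): all 7 → value 180, running total 180.00
- option 3 (84/8 per unit): all 8 → value 84, running total 264.00
- option 2 (67/39 per unit): 36 of 39 → value 36×67/39 = 61.8462, running total 325.85
Total 325.85.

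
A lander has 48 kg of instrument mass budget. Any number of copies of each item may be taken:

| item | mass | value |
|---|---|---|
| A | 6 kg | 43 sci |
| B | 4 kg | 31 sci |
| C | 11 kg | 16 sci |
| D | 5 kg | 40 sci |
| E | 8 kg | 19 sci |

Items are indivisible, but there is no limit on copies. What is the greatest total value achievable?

Best value-per-unit is D at 40/5; filling with it alone gives 9×40 = 360.
Optimal mix: 2×B + 8×D → mass 48, value 382.

382 sci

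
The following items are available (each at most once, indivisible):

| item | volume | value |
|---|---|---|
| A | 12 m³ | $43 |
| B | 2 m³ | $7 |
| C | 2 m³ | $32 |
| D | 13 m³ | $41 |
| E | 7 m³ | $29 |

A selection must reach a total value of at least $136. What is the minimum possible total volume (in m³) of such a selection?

34

Subsets with value ≥ 136, sorted by total volume:
- A+C+D+E: volume 34, value 145
- A+B+C+D+E: volume 36, value 152
Minimum volume: 34 m³.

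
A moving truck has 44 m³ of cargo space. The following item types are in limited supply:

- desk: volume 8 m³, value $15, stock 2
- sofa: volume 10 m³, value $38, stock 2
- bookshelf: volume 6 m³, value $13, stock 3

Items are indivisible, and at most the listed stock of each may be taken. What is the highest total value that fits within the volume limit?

$119

Top feasible selections:
- 2×desk + 2×sofa + 1×bookshelf: volume 42, value 119
- 1×desk + 2×sofa + 2×bookshelf: volume 40, value 117
- 2×sofa + 3×bookshelf: volume 38, value 115
Best: $119.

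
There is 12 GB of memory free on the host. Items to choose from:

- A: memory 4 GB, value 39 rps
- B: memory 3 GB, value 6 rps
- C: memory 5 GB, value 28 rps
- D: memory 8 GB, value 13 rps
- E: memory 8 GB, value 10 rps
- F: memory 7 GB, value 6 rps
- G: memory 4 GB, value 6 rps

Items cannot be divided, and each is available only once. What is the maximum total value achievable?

This is a 0/1 knapsack; check combinations near the capacity.
- A+B+C: memory 4+3+5=12, value 39+6+28=73
- A+C: memory 4+5=9, value 39+28=67
- A+D: memory 4+8=12, value 39+13=52
- A+B+G: memory 4+3+4=11, value 39+6+6=51
Best: 73 rps.

73 rps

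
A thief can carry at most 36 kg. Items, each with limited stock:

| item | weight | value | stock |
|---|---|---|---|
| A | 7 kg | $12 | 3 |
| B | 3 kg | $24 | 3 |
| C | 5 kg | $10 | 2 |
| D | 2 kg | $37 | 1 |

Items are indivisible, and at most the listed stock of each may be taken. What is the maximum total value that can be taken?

$153

Best selections within weight 36 and stock limits:
- 2×A + 3×B + 2×C + 1×D: weight 35, value 153
- 3×A + 3×B + 1×D: weight 32, value 145
- 2×A + 3×B + 1×C + 1×D: weight 30, value 143
- 1×A + 3×B + 2×C + 1×D: weight 28, value 141
Best: $153.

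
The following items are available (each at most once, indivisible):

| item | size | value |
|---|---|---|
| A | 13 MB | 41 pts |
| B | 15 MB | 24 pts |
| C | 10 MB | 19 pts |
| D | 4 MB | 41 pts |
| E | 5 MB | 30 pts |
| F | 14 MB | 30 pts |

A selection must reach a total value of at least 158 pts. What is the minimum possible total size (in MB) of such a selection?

46

Subsets with value ≥ 158, sorted by total size:
- A+C+D+E+F: size 46, value 161
- A+B+D+E+F: size 51, value 166
Minimum size: 46 MB.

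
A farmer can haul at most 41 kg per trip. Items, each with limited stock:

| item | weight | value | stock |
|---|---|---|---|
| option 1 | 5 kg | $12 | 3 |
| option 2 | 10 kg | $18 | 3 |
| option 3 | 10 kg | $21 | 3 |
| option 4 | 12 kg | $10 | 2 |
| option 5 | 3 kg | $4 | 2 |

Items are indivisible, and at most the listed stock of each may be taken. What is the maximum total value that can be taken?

$87

Best selections within weight 41 and stock limits:
- 2×option 1 + 3×option 3: weight 40, value 87
- 3×option 1 + 2×option 3 + 2×option 5: weight 41, value 86
- 2×option 1 + 1×option 2 + 2×option 3: weight 40, value 84
- 1×option 1 + 3×option 3 + 2×option 5: weight 41, value 83
Best: $87.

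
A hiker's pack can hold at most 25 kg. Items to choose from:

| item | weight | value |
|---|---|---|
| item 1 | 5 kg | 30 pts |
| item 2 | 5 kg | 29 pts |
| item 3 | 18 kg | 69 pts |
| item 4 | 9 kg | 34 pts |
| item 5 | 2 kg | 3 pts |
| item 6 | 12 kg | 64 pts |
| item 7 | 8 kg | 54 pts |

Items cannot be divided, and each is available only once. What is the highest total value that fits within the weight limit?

148 pts

This is a 0/1 knapsack; check combinations near the capacity.
- item 1+item 6+item 7: weight 5+12+8=25, value 30+64+54=148
- item 2+item 6+item 7: weight 5+12+8=25, value 29+64+54=147
- item 1+item 2+item 5+item 6: weight 5+5+2+12=24, value 30+29+3+64=126
- item 1+item 2+item 6: weight 5+5+12=22, value 30+29+64=123
- item 5+item 6+item 7: weight 2+12+8=22, value 3+64+54=121
Best: 148 pts.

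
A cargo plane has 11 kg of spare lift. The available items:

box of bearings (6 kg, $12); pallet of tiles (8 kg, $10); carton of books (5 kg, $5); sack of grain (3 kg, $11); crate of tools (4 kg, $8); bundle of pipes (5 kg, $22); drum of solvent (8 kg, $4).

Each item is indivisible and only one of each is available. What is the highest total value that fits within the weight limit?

Check high-value combinations within 11 kg:
- box of bearings+bundle of pipes: weight 6+5=11, value 12+22=34
- sack of grain+bundle of pipes: weight 3+5=8, value 11+22=33
- crate of tools+bundle of pipes: weight 4+5=9, value 8+22=30
- carton of books+bundle of pipes: weight 5+5=10, value 5+22=27
Best: $34.

$34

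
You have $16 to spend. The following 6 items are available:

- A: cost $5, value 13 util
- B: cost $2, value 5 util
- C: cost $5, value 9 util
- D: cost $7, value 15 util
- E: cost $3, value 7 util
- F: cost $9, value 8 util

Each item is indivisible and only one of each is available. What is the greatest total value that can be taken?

35 util

This is a 0/1 knapsack; check combinations near the capacity.
- A+D+E: cost 5+7+3=15, value 13+15+7=35
- A+B+C+E: cost 5+2+5+3=15, value 13+5+9+7=34
- A+B+D: cost 5+2+7=14, value 13+5+15=33
- C+D+E: cost 5+7+3=15, value 9+15+7=31
- A+C+E: cost 5+5+3=13, value 13+9+7=29
Best: 35 util.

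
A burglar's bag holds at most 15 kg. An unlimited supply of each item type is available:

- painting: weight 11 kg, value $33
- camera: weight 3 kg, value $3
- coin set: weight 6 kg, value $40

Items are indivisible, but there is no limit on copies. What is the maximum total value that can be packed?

Best value-per-unit is coin set at 40/6; filling with it alone gives 2×40 = 80.
Optimal mix: 1×camera + 2×coin set → weight 15, value 83.

$83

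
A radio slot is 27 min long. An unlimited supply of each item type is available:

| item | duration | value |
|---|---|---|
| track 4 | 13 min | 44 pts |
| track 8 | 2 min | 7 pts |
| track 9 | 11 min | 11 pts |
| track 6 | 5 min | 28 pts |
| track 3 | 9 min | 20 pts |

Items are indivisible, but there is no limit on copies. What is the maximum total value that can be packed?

147 pts

Best value-per-unit is track 6 at 28/5; filling with it alone gives 5×28 = 140.
Optimal mix: 1×track 8 + 5×track 6 → duration 27, value 147.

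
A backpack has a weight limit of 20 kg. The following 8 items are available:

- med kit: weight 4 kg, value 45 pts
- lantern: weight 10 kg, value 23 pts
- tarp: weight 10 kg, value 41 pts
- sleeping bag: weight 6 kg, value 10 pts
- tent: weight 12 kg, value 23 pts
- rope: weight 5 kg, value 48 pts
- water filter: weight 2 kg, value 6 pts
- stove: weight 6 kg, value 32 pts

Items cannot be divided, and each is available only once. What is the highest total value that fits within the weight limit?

Check high-value combinations within 20 kg:
- med kit+tarp+rope: weight 4+10+5=19, value 45+41+48=134
- med kit+rope+water filter+stove: weight 4+5+2+6=17, value 45+48+6+32=131
- med kit+rope+stove: weight 4+5+6=15, value 45+48+32=125
- med kit+tarp+stove: weight 4+10+6=20, value 45+41+32=118
Best: 134 pts.

134 pts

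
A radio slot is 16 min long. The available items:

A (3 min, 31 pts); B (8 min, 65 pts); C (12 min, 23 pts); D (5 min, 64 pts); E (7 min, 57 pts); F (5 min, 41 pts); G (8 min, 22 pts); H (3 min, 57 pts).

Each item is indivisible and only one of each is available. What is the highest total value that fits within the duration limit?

193 pts

This is a 0/1 knapsack; check combinations near the capacity.
- A+D+F+H: duration 3+5+5+3=16, value 31+64+41+57=193
- B+D+H: duration 8+5+3=16, value 65+64+57=186
- D+E+H: duration 5+7+3=15, value 64+57+57=178
Best: 193 pts.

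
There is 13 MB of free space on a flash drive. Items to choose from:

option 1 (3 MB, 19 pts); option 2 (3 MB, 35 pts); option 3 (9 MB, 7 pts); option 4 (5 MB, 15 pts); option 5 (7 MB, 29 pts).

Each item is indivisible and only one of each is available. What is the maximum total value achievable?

83 pts

Check high-value combinations within 13 MB:
- option 1+option 2+option 5: size 3+3+7=13, value 19+35+29=83
- option 1+option 2+option 4: size 3+3+5=11, value 19+35+15=69
- option 2+option 5: size 3+7=10, value 35+29=64
- option 1+option 2: size 3+3=6, value 19+35=54
Best: 83 pts.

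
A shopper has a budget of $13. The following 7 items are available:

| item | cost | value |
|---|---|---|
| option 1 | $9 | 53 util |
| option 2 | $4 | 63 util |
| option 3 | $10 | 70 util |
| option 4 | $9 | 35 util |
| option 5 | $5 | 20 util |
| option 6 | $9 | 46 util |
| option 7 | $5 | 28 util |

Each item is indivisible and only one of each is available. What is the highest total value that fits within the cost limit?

116 util

Check high-value combinations within $13:
- option 1+option 2: cost 9+4=13, value 53+63=116
- option 2+option 6: cost 4+9=13, value 63+46=109
- option 2+option 4: cost 4+9=13, value 63+35=98
- option 2+option 7: cost 4+5=9, value 63+28=91
- option 2+option 5: cost 4+5=9, value 63+20=83
Best: 116 util.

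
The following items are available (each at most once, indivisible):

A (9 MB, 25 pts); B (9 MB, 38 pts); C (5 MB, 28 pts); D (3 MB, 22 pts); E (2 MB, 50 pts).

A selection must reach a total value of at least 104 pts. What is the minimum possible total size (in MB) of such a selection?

Subsets with value ≥ 104, sorted by total size:
- B+D+E: size 14, value 110
- B+C+E: size 16, value 116
- B+C+D+E: size 19, value 138
Minimum size: 14 MB.

14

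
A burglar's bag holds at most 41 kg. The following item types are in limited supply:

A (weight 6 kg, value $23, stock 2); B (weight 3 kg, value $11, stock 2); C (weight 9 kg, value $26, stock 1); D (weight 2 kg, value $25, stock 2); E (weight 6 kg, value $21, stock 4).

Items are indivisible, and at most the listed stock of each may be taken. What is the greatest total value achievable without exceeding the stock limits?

$181

Best selections within weight 41 and stock limits:
- 2×A + 2×B + 2×D + 3×E: weight 40, value 181
- 2×A + 2×D + 4×E: weight 40, value 180
- 1×A + 2×B + 2×D + 4×E: weight 40, value 179
- 2×A + 1×B + 1×C + 2×D + 2×E: weight 40, value 175
Best: $181.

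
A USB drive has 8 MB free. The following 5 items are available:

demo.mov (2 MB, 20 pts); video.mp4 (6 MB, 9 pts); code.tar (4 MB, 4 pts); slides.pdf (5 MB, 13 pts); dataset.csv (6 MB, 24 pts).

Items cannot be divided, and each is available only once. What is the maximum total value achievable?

Check high-value combinations within 8 MB:
- demo.mov+dataset.csv: size 2+6=8, value 20+24=44
- demo.mov+slides.pdf: size 2+5=7, value 20+13=33
- demo.mov+video.mp4: size 2+6=8, value 20+9=29
- demo.mov+code.tar: size 2+4=6, value 20+4=24
Best: 44 pts.

44 pts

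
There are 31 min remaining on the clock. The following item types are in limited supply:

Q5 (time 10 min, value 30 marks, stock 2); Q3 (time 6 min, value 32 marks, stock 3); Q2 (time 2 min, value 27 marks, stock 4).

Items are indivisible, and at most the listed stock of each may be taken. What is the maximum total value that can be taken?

204 marks

Best selections within time 31 and stock limits:
- 3×Q3 + 4×Q2: time 26, value 204
- 1×Q5 + 2×Q3 + 4×Q2: time 30, value 202
- 3×Q3 + 3×Q2: time 24, value 177
- 1×Q5 + 2×Q3 + 3×Q2: time 28, value 175
Best: 204 marks.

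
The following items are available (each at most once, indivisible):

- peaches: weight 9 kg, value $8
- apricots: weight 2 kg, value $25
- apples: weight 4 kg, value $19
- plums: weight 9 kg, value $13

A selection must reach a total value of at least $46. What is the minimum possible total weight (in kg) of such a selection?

Subsets with value ≥ 46, sorted by total weight:
- apricots+apples+plums: weight 15, value 57
- peaches+apricots+apples: weight 15, value 52
- peaches+apricots+plums: weight 20, value 46
- peaches+apricots+apples+plums: weight 24, value 65
Minimum weight: 15 kg.

15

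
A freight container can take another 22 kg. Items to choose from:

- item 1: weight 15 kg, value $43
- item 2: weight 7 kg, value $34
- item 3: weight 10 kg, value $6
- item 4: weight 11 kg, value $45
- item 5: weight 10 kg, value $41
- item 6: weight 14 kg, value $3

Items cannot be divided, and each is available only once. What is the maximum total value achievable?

This is a 0/1 knapsack; check combinations near the capacity.
- item 4+item 5: weight 11+10=21, value 45+41=86
- item 2+item 4: weight 7+11=18, value 34+45=79
- item 1+item 2: weight 15+7=22, value 43+34=77
- item 2+item 5: weight 7+10=17, value 34+41=75
Best: $86.

$86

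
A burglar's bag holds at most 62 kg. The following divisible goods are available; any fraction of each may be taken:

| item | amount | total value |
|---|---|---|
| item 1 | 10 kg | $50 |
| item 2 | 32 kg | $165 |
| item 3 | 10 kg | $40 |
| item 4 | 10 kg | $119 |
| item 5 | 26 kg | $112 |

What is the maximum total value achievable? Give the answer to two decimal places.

Take in order of value per unit:
- item 4 (119/10 per unit): all 10 → value 119, running total 119.00
- item 2 (165/32 per unit): all 32 → value 165, running total 284.00
- item 1 (50/10 per unit): all 10 → value 50, running total 334.00
- item 5 (112/26 per unit): 10 of 26 → value 10×112/26 = 43.0769, running total 377.08
Total 377.08.

377.08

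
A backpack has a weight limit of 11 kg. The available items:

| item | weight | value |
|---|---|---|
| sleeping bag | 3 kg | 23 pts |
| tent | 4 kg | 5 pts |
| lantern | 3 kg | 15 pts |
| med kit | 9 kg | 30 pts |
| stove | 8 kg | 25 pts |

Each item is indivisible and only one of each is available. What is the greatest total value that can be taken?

This is a 0/1 knapsack; check combinations near the capacity.
- sleeping bag+stove: weight 3+8=11, value 23+25=48
- sleeping bag+tent+lantern: weight 3+4+3=10, value 23+5+15=43
- lantern+stove: weight 3+8=11, value 15+25=40
- sleeping bag+lantern: weight 3+3=6, value 23+15=38
Best: 48 pts.

48 pts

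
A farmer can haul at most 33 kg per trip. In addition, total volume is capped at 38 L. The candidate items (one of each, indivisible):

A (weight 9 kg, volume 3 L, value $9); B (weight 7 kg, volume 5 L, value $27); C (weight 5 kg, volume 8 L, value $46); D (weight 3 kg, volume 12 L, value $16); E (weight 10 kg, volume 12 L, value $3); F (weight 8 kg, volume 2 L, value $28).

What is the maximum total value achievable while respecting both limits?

Feasible sets respecting both limits:
- A+B+C+D+F: weight 32, volume 30, value 126
- B+C+D+F: weight 23, volume 27, value 117
- A+B+C+F: weight 29, volume 18, value 110
Best: $126.

$126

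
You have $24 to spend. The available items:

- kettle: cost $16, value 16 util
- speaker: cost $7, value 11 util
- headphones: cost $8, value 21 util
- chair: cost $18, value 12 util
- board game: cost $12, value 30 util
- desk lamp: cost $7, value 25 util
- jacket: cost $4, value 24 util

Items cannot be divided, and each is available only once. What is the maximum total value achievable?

Check high-value combinations within $24:
- board game+desk lamp+jacket: cost 12+7+4=23, value 30+25+24=79
- headphones+board game+jacket: cost 8+12+4=24, value 21+30+24=75
- headphones+desk lamp+jacket: cost 8+7+4=19, value 21+25+24=70
Best: 79 util.

79 util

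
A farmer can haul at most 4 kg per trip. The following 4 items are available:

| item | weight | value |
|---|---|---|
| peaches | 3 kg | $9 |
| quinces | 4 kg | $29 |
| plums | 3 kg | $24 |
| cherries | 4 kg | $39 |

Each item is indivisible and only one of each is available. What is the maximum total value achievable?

$39

Check high-value combinations within 4 kg:
- cherries: weight 4, value 39
- quinces: weight 4, value 29
- plums: weight 3, value 24
- peaches: weight 3, value 9
Best: $39.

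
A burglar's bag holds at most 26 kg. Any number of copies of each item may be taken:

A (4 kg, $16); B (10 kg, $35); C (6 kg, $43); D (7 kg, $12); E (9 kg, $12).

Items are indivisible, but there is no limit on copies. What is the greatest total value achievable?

Best value-per-unit is C at 43/6, and filling with it alone uses weight 4×6=24. No mix of the others beats 4×43 = 172.

$172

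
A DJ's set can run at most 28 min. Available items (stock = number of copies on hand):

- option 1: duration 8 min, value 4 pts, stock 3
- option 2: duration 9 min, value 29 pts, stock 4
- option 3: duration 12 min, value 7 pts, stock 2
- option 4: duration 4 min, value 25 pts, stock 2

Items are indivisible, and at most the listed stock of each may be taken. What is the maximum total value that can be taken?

108 pts

Best selections within duration 28 and stock limits:
- 2×option 2 + 2×option 4: duration 26, value 108
- 3×option 2: duration 27, value 87
- 2×option 2 + 1×option 4: duration 22, value 83
Best: 108 pts.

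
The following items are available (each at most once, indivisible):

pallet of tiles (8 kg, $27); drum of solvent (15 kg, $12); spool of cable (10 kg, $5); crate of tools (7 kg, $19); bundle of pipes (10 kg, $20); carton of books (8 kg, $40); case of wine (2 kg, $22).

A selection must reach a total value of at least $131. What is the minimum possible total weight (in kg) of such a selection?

45

Subsets with value ≥ 131, sorted by total weight:
- pallet of tiles+spool of cable+crate of tools+bundle of pipes+carton of books+case of wine: weight 45, value 133
- pallet of tiles+drum of solvent+crate of tools+bundle of pipes+carton of books+case of wine: weight 50, value 140
Minimum weight: 45 kg.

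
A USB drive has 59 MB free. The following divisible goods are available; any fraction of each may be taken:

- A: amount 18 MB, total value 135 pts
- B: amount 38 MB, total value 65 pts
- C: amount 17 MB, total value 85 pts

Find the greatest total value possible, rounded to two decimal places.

261.05

Take in order of value per unit:
- A (135/18 per unit): all 18 → value 135, running total 135.00
- C (85/17 per unit): all 17 → value 85, running total 220.00
- B (65/38 per unit): 24 of 38 → value 24×65/38 = 41.0526, running total 261.05
Total 261.05.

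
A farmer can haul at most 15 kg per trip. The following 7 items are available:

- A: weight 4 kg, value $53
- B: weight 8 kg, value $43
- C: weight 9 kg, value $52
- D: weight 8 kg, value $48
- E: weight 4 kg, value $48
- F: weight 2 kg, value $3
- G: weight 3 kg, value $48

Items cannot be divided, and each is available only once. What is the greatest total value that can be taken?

$152

This is a 0/1 knapsack; check combinations near the capacity.
- A+E+F+G: weight 4+4+2+3=13, value 53+48+3+48=152
- A+E+G: weight 4+4+3=11, value 53+48+48=149
- A+D+G: weight 4+8+3=15, value 53+48+48=149
Best: $152.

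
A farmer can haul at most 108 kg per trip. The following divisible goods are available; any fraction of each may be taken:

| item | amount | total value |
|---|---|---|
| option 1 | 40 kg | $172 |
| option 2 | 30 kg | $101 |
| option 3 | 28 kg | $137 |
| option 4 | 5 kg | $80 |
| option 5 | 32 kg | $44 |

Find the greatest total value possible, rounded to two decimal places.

Take in order of value per unit:
- option 4 (80/5 per unit): all 5 → value 80, running total 80.00
- option 3 (137/28 per unit): all 28 → value 137, running total 217.00
- option 1 (172/40 per unit): all 40 → value 172, running total 389.00
- option 2 (101/30 per unit): all 30 → value 101, running total 490.00
- option 5 (44/32 per unit): 5 of 32 → value 5×44/32 = 6.8750, running total 496.88
Total 496.88.

496.88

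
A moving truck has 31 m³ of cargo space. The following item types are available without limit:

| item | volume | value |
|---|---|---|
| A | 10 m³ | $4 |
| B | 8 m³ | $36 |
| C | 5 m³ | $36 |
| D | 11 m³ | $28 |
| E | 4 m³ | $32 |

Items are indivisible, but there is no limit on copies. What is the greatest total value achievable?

$236

Best value-per-unit is E at 32/4; filling with it alone gives 7×32 = 224.
Optimal mix: 3×C + 4×E → volume 31, value 236.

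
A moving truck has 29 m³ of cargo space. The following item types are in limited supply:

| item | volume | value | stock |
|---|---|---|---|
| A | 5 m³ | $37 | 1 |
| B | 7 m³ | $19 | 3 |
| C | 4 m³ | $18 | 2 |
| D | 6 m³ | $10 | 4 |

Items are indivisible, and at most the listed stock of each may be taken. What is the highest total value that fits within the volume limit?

Best selections within volume 29 and stock limits:
- 1×A + 2×B + 2×C: volume 27, value 111
- 1×A + 2×B + 1×C + 1×D: volume 29, value 103
- 1×A + 1×B + 2×C + 1×D: volume 26, value 102
- 1×A + 3×B: volume 26, value 94
Best: $111.

$111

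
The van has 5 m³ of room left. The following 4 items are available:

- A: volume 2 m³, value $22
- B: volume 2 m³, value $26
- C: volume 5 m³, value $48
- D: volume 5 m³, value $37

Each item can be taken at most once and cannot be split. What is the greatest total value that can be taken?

$48

Check high-value combinations within 5 m³:
- A+B: volume 2+2=4, value 22+26=48
- C: volume 5, value 48
- D: volume 5, value 37
- B: volume 2, value 26
Best: $48.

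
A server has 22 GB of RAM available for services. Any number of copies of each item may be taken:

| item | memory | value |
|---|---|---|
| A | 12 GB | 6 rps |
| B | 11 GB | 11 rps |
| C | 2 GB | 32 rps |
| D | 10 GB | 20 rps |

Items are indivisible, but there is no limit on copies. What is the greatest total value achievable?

Best value-per-unit is C at 32/2, and filling with it alone uses memory 11×2=22. No mix of the others beats 11×32 = 352.

352 rps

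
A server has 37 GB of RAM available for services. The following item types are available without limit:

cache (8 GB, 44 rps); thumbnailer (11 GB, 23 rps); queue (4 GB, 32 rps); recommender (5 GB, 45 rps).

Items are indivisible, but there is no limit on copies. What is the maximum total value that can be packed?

321 rps

Best value-per-unit is recommender at 45/5; filling with it alone gives 7×45 = 315.
Optimal mix: 3×queue + 5×recommender → memory 37, value 321.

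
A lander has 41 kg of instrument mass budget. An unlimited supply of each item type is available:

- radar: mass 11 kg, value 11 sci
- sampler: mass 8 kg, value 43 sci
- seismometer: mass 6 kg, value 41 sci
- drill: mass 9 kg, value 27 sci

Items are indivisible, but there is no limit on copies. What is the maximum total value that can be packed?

Best value-per-unit is seismometer at 41/6; filling with it alone gives 6×41 = 246.
Optimal mix: 2×sampler + 4×seismometer → mass 40, value 250.

250 sci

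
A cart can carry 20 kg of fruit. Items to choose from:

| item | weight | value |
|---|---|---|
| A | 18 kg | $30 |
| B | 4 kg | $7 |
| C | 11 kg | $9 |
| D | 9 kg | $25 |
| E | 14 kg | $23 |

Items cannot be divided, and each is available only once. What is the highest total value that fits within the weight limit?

$34

This is a 0/1 knapsack; check combinations near the capacity.
- C+D: weight 11+9=20, value 9+25=34
- B+D: weight 4+9=13, value 7+25=32
- A: weight 18, value 30
- B+E: weight 4+14=18, value 7+23=30
- D: weight 9, value 25
Best: $34.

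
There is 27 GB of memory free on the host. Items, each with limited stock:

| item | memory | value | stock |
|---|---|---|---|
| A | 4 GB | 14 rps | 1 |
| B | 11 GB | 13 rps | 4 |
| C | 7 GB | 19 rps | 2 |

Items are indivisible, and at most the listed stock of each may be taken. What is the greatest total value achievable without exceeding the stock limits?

Top feasible selections:
- 1×A + 2×C: memory 18, value 52
- 1×B + 2×C: memory 25, value 51
- 1×A + 1×B + 1×C: memory 22, value 46
- 1×A + 2×B: memory 26, value 40
Best: 52 rps.

52 rps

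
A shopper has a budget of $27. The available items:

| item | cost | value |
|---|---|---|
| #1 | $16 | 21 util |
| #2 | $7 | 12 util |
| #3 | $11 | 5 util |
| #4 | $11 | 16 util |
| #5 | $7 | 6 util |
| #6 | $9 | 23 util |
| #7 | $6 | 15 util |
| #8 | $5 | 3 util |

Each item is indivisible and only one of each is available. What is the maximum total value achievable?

54 util

This is a 0/1 knapsack; check combinations near the capacity.
- #4+#6+#7: cost 11+9+6=26, value 16+23+15=54
- #2+#6+#7+#8: cost 7+9+6+5=27, value 12+23+15+3=53
- #2+#4+#6: cost 7+11+9=27, value 12+16+23=51
- #2+#6+#7: cost 7+9+6=22, value 12+23+15=50
Best: 54 util.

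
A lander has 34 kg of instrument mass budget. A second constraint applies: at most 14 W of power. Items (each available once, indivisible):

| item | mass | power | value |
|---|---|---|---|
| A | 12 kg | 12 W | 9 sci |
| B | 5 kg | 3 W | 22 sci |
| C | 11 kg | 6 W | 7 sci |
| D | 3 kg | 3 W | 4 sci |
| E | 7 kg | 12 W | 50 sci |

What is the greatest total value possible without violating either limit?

50 sci

Feasible sets respecting both limits:
- E: mass 7, power 12, value 50
- B+C+D: mass 19, power 12, value 33
- B+C: mass 16, power 9, value 29
Best: 50 sci.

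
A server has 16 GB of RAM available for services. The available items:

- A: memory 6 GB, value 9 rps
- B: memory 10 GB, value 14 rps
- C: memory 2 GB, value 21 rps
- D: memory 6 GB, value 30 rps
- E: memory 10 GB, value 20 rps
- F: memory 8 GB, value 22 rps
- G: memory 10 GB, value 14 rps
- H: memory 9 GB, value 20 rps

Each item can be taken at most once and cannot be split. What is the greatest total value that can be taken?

73 rps

Check high-value combinations within 16 GB:
- C+D+F: memory 2+6+8=16, value 21+30+22=73
- A+C+D: memory 6+2+6=14, value 9+21+30=60
- D+F: memory 6+8=14, value 30+22=52
- A+C+F: memory 6+2+8=16, value 9+21+22=52
Best: 73 rps.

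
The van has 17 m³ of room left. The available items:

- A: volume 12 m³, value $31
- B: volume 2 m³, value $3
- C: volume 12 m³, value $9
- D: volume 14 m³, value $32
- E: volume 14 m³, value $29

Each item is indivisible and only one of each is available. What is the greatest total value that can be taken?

$35

Check high-value combinations within 17 m³:
- B+D: volume 2+14=16, value 3+32=35
- A+B: volume 12+2=14, value 31+3=34
- D: volume 14, value 32
- B+E: volume 2+14=16, value 3+29=32
- A: volume 12, value 31
Best: $35.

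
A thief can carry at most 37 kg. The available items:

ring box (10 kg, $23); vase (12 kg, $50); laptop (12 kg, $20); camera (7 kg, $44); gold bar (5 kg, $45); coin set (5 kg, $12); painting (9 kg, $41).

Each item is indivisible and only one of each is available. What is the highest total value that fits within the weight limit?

Check high-value combinations within 37 kg:
- vase+camera+gold bar+painting: weight 12+7+5+9=33, value 50+44+45+41=180
- ring box+camera+gold bar+coin set+painting: weight 10+7+5+5+9=36, value 23+44+45+12+41=165
- ring box+vase+camera+gold bar: weight 10+12+7+5=34, value 23+50+44+45=162
- vase+laptop+camera+gold bar: weight 12+12+7+5=36, value 50+20+44+45=159
- ring box+vase+gold bar+painting: weight 10+12+5+9=36, value 23+50+45+41=159
Best: $180.

$180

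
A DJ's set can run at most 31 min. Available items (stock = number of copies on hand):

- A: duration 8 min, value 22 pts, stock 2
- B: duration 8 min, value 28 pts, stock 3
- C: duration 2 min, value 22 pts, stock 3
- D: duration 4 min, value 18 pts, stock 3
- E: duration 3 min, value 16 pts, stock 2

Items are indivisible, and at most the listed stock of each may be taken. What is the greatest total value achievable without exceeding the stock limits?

Best selections within duration 31 and stock limits:
- 1×B + 3×C + 3×D + 1×E: duration 29, value 164
- 1×B + 3×C + 2×D + 2×E: duration 28, value 162
Best: 164 pts.

164 pts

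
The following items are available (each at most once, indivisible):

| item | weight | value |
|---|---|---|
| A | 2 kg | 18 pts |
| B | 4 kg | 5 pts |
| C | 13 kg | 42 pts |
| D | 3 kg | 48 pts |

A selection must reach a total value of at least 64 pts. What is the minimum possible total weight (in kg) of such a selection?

Subsets with value ≥ 64, sorted by total weight:
- A+D: weight 5, value 66
- A+B+D: weight 9, value 71
Minimum weight: 5 kg.

5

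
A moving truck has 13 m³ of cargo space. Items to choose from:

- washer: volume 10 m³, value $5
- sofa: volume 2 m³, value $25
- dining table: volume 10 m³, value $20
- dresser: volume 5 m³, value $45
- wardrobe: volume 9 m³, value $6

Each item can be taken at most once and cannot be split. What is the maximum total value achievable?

Check high-value combinations within 13 m³:
- sofa+dresser: volume 2+5=7, value 25+45=70
- dresser: volume 5, value 45
- sofa+dining table: volume 2+10=12, value 25+20=45
- sofa+wardrobe: volume 2+9=11, value 25+6=31
Best: $70.

$70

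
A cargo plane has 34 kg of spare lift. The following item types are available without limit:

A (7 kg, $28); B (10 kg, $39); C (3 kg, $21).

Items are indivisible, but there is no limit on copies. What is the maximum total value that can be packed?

Best value-per-unit is C at 21/3, and filling with it alone uses weight 11×3=33. No mix of the others beats 11×21 = 231.

$231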